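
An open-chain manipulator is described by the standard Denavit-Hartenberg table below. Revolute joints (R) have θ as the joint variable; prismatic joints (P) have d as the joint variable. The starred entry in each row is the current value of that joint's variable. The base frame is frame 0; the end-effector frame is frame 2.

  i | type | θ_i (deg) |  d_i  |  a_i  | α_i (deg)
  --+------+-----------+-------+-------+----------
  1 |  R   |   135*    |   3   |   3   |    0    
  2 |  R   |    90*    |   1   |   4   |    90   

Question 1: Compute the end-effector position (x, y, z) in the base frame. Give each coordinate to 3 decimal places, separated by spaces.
-4.950 -0.707 4.000

after link 1: o_1 = (-2.1213, 2.1213, 3.0000)
after link 2: o_2 = (-4.9497, -0.7071, 4.0000)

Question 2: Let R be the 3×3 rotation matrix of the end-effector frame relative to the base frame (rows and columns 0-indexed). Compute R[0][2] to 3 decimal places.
End-effector z-axis (col 2 of R) = (-0.7071,0.7071,0.0000)
R[0][2] = -0.7071

-0.707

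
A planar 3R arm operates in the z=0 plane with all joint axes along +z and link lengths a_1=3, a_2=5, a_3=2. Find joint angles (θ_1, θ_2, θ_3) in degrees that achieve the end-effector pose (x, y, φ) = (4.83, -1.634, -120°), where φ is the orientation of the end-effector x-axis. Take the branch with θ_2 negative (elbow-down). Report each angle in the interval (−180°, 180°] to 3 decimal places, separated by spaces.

wrist centre = target − a_3·(cos φ, sin φ) = (5.8300, 0.0981)
cos θ_2 = (33.9985−3²−5²)/(2·3·5) = -0.0000; θ_2 = -90.0028° (elbow-down)
β = atan2(0.0981,5.8300) = 0.9635°; ψ = atan2(-5.0000,2.9998) = -59.0383°
θ_1 = β − ψ = 60.0019°
θ_3 = φ − θ_1 − θ_2 = -89.9990° (wrapped to (-180°,180°])

60.002 -90.003 -89.999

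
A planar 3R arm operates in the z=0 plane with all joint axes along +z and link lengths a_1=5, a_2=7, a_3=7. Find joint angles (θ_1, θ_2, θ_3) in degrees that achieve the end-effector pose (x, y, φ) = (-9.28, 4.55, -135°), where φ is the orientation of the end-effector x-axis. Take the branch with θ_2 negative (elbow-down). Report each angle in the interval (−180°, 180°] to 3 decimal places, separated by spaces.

wrist centre = target − a_3·(cos φ, sin φ) = (-4.3303, 9.4997)
cos θ_2 = (108.9963−5²−7²)/(2·5·7) = 0.4999; θ_2 = -60.0035° (elbow-down)
β = atan2(9.4997,-4.3303) = 114.5048°; ψ = atan2(-6.0624,8.4996) = -35.4985°
θ_1 = β − ψ = 150.0033°
θ_3 = φ − θ_1 − θ_2 = 135.0002° (wrapped to (-180°,180°])

150.003 -60.004 135.000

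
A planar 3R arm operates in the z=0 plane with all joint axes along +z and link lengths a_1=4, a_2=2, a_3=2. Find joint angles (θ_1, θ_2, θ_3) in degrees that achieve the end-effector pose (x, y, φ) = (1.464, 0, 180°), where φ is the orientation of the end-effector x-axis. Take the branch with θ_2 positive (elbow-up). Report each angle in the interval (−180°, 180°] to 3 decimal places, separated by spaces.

wrist centre = target − a_3·(cos φ, sin φ) = (3.4640, -0.0000)
cos θ_2 = (11.9993−4²−2²)/(2·4·2) = -0.5000; θ_2 = 120.0029° (elbow-up)
β = atan2(-0.0000,3.4640) = -0.0000°; ψ = atan2(1.7320,2.9999) = 30.0000°
θ_1 = β − ψ = -30.0000°
θ_3 = φ − θ_1 − θ_2 = 89.9971° (wrapped to (-180°,180°])

-30.000 120.003 89.997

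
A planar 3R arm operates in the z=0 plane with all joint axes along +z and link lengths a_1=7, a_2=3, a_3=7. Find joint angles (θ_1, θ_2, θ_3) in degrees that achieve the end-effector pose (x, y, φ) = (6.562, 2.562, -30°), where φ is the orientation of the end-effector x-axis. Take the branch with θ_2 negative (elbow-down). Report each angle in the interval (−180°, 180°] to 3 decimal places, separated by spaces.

110.571 -120.004 -20.568

wrist centre = target − a_3·(cos φ, sin φ) = (0.4998, 6.0620)
cos θ_2 = (36.9977−7²−3²)/(2·7·3) = -0.5001; θ_2 = -120.0037° (elbow-down)
β = atan2(6.0620,0.4998) = 85.2865°; ψ = atan2(-2.5980,5.4998) = -25.2848°
θ_1 = β − ψ = 110.5714°
θ_3 = φ − θ_1 − θ_2 = -20.5677° (wrapped to (-180°,180°])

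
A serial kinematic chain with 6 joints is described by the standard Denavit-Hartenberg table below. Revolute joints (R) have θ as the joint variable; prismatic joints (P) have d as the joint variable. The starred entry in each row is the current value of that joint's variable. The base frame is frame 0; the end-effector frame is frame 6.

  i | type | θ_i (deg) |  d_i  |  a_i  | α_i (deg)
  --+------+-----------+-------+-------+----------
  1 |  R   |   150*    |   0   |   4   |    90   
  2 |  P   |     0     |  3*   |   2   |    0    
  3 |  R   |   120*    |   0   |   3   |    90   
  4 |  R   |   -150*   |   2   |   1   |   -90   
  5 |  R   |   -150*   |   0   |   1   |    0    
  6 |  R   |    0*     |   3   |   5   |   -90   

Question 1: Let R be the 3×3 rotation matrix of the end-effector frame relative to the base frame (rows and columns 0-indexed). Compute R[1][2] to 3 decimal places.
0.267

End-effector z-axis (col 2 of R) = (-0.9620,0.2667,0.0580)
R[1][2] = 0.2667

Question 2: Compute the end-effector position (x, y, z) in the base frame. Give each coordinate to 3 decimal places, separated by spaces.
after link 1: o_1 = (-3.4641, 2.0000, 0.0000)
after link 2: o_2 = (-3.6962, 5.5981, 0.0000)
after link 3: o_3 = (-2.3971, 4.8481, 2.5981)
after link 4: o_4 = (-4.5221, 5.4976, 2.8481)
after link 5: o_5 = (-4.3558, 5.9016, 3.7476)
after link 6: o_6 = (-4.1740, 5.2966, 9.5442)

-4.174 5.297 9.544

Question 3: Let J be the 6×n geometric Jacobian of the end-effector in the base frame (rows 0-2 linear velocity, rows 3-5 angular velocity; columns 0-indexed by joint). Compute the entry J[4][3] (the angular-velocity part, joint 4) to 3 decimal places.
axis z_3 = (-0.7500,0.4330,0.5000); lever o_n−o_3 = (-1.7769,0.4486,6.9462)
cross product → J_v[:, 3] = (2.7835,4.3212,0.4330)
J_ω[:, 3] = z_3
entry J[4][3] = 0.4330

0.433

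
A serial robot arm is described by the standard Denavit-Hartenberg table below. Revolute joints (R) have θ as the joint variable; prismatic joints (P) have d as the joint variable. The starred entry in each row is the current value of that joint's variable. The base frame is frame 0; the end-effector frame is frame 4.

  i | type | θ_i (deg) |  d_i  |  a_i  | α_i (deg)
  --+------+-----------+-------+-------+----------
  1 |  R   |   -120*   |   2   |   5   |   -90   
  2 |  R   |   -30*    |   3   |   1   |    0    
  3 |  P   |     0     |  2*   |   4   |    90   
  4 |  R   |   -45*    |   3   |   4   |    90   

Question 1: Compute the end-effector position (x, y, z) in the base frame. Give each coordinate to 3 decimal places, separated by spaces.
-3.259 -9.988 8.512

after link 1: o_1 = (-2.5000, -4.3301, 2.0000)
after link 2: o_2 = (-0.3349, -6.5801, 2.5000)
after link 3: o_3 = (-0.3349, -10.5801, 4.5000)
after link 4: o_4 = (-3.2592, -9.9882, 8.5123)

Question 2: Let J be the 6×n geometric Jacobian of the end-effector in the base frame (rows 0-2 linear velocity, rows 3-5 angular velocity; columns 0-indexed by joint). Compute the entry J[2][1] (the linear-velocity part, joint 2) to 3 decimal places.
-5.280

axis z_1 = (0.8660,-0.5000,0.0000); lever o_n−o_1 = (-0.7592,-5.6581,6.5123)
cross product → J_v[:, 1] = (-3.2561,-5.6398,-5.2796)
J_ω[:, 1] = z_1
entry J[2][1] = -5.2796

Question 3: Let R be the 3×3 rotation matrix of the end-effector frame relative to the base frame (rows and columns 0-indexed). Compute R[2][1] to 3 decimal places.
End-effector y-axis (col 1 of R) = (0.2500,0.4330,0.8660)
R[2][1] = 0.8660

0.866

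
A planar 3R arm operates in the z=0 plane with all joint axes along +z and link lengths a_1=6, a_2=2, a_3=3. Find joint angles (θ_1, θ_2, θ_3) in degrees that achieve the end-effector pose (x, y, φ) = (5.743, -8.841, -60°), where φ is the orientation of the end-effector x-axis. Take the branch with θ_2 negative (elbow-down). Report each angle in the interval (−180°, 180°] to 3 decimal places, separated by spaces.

wrist centre = target − a_3·(cos φ, sin φ) = (4.2430, -6.2429)
cos θ_2 = (56.9771−6²−2²)/(2·6·2) = 0.7074; θ_2 = -44.9778° (elbow-down)
β = atan2(-6.2429,4.2430) = -55.7980°; ψ = atan2(-1.4137,7.4148) = -10.7942°
θ_1 = β − ψ = -45.0038°
θ_3 = φ − θ_1 − θ_2 = 29.9816° (wrapped to (-180°,180°])

-45.004 -44.978 29.982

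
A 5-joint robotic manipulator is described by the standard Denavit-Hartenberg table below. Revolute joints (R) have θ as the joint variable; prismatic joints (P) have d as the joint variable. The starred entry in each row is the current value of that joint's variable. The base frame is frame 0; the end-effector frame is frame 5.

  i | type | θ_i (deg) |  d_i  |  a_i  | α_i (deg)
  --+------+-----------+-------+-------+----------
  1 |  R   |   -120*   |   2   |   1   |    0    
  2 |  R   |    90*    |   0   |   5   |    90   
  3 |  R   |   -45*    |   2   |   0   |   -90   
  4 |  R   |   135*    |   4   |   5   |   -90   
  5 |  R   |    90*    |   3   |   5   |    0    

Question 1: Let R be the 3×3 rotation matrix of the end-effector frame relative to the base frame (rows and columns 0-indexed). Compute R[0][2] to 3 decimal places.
-0.787

End-effector z-axis (col 2 of R) = (-0.7866,-0.3624,0.5000)
R[0][2] = -0.7866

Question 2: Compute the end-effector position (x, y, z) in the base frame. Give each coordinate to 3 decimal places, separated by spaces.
-0.539 -1.520 5.293

after link 1: o_1 = (-0.5000, -0.8660, 2.0000)
after link 2: o_2 = (3.8301, -3.3660, 2.0000)
after link 3: o_3 = (2.8301, -5.0981, 2.0000)
after link 4: o_4 = (4.8823, -2.2004, 7.3284)
after link 5: o_5 = (-0.5392, -1.5198, 5.2929)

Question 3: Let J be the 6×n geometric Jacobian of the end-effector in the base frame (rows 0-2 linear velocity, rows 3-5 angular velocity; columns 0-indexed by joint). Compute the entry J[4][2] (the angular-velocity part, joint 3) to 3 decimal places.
-0.866

axis z_2 = (-0.5000,-0.8660,0.0000); lever o_n−o_2 = (-4.3694,1.8462,3.2929)
cross product → J_v[:, 2] = (-2.8517,1.6464,-4.7071)
J_ω[:, 2] = z_2
entry J[4][2] = -0.8660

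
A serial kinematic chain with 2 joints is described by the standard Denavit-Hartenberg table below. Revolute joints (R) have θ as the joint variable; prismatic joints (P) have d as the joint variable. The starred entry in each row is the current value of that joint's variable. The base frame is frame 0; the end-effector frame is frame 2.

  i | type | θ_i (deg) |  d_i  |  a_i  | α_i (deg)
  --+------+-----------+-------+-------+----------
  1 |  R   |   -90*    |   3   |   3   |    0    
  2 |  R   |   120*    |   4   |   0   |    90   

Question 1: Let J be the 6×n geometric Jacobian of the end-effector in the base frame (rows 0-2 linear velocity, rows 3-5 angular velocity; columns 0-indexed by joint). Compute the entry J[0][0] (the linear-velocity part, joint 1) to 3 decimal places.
3.000

axis z_0 = ẑ; lever o_n−o_0 = (0.0000,-3.0000,7.0000)
cross product → J_v[:, 0] = (3.0000,0.0000,-0.0000)
J_ω[:, 0] = z_0
entry J[0][0] = 3.0000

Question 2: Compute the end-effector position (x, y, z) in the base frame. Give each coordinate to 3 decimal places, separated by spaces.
0.000 -3.000 7.000

after link 1: o_1 = (0.0000, -3.0000, 3.0000)
after link 2: o_2 = (0.0000, -3.0000, 7.0000)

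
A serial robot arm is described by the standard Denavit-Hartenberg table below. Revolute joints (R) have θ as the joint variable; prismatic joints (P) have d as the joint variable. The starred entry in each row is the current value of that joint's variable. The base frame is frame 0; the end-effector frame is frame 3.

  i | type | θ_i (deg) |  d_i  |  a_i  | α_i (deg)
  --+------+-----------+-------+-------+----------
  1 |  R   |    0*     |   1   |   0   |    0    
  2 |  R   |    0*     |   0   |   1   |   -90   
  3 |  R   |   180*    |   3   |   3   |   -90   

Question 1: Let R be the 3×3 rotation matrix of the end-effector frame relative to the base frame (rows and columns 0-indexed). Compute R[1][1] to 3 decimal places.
-1.000

End-effector y-axis (col 1 of R) = (-0.0000,-1.0000,0.0000)
R[1][1] = -1.0000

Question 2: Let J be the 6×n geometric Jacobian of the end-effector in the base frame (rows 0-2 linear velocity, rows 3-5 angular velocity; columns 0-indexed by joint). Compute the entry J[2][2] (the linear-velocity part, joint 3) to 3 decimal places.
axis z_2 = (0.0000,1.0000,0.0000); lever o_n−o_2 = (-3.0000,3.0000,-0.0000)
cross product → J_v[:, 2] = (-0.0000,-0.0000,3.0000)
J_ω[:, 2] = z_2
entry J[2][2] = 3.0000

3.000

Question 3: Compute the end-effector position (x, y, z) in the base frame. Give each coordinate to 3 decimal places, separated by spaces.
-2.000 3.000 1.000

after link 1: o_1 = (0.0000, 0.0000, 1.0000)
after link 2: o_2 = (1.0000, 0.0000, 1.0000)
after link 3: o_3 = (-2.0000, 3.0000, 1.0000)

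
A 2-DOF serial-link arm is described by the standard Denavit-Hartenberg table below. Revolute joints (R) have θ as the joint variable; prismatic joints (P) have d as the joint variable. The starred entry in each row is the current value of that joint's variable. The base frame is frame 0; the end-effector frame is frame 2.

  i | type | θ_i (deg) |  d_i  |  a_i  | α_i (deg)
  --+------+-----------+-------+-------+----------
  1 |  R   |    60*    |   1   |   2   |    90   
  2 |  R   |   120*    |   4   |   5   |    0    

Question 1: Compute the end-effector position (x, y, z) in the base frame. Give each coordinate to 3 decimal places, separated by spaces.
3.214 -2.433 5.330

after link 1: o_1 = (1.0000, 1.7321, 1.0000)
after link 2: o_2 = (3.2141, -2.4330, 5.3301)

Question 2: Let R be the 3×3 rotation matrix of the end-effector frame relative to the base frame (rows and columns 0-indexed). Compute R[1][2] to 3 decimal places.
End-effector z-axis (col 2 of R) = (0.8660,-0.5000,0.0000)
R[1][2] = -0.5000

-0.500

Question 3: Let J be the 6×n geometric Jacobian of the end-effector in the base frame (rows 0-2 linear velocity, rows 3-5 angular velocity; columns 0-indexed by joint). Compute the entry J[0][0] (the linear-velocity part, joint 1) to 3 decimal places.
2.433

axis z_0 = ẑ; lever o_n−o_0 = (3.2141,-2.4330,5.3301)
cross product → J_v[:, 0] = (2.4330,3.2141,-0.0000)
J_ω[:, 0] = z_0
entry J[0][0] = 2.4330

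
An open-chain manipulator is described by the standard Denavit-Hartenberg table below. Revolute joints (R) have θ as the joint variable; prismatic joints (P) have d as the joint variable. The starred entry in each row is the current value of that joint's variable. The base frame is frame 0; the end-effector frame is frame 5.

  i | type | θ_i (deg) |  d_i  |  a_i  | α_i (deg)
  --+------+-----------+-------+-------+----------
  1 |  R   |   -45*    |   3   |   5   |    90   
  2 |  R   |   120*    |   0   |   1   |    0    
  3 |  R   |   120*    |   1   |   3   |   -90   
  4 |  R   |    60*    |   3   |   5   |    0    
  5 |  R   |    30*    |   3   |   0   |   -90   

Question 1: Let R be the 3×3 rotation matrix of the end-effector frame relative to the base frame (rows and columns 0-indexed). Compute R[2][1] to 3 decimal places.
0.500

End-effector y-axis (col 1 of R) = (-0.6124,0.6124,0.5000)
R[2][1] = 0.5000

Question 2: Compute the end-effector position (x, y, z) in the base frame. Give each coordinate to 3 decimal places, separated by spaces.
7.266 -2.557 -3.897

after link 1: o_1 = (3.5355, -3.5355, 3.0000)
after link 2: o_2 = (3.1820, -3.1820, 3.8660)
after link 3: o_3 = (1.4142, -2.8284, 1.2679)
after link 4: o_4 = (5.4293, -0.7198, -2.3971)
after link 5: o_5 = (7.2664, -2.5569, -3.8971)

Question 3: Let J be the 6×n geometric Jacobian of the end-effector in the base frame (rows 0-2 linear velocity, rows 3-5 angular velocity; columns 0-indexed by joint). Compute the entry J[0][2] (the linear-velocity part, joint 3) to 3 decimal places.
axis z_2 = (-0.7071,-0.7071,0.0000); lever o_n−o_2 = (4.0844,0.6251,-7.7631)
cross product → J_v[:, 2] = (5.4894,-5.4894,2.4462)
J_ω[:, 2] = z_2
entry J[0][2] = 5.4894

5.489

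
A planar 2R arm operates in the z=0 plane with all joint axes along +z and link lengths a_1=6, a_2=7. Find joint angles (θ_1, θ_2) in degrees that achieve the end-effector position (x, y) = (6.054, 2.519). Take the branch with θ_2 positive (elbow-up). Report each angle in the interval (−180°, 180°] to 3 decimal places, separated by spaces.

-44.999 120.003

cos θ_2 = (42.9963−6²−7²)/(2·6·7) = -0.5000; θ_2 = 120.0029° (elbow-up)
β = atan2(2.5190,6.0540) = 22.5916°; ψ = atan2(6.0620,2.4997) = 67.5910°
θ_1 = β − ψ = -44.9994°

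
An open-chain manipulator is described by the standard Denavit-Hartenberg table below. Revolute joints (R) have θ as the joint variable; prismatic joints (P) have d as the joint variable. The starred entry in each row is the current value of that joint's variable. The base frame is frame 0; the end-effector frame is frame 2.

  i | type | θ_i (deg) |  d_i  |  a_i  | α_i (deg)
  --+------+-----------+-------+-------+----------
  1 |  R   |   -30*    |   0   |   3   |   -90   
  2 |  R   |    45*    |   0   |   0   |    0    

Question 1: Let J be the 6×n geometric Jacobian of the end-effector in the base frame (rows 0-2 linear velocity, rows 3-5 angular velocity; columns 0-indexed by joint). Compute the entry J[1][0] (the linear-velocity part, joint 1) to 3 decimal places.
2.598

axis z_0 = ẑ; lever o_n−o_0 = (2.5981,-1.5000,0.0000)
cross product → J_v[:, 0] = (1.5000,2.5981,-0.0000)
J_ω[:, 0] = z_0
entry J[1][0] = 2.5981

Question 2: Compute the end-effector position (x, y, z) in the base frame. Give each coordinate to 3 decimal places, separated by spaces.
2.598 -1.500 0.000

after link 1: o_1 = (2.5981, -1.5000, 0.0000)
after link 2: o_2 = (2.5981, -1.5000, 0.0000)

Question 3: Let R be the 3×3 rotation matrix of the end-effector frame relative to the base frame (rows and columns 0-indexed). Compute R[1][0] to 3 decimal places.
End-effector x-axis (col 0 of R) = (0.6124,-0.3536,-0.7071)
R[1][0] = -0.3536

-0.354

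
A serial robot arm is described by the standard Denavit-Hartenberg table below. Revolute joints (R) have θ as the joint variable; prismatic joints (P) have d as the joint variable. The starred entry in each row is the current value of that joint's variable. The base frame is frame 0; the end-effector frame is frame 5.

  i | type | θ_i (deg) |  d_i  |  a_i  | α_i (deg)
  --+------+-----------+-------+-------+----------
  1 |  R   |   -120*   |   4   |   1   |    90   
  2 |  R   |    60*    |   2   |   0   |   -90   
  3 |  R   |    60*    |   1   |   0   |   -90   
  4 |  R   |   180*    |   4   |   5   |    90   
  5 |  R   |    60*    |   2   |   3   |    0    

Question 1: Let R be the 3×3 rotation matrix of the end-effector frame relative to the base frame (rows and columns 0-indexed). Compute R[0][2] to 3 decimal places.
-0.433

End-effector z-axis (col 2 of R) = (-0.4330,-0.7500,-0.5000)
R[0][2] = -0.4330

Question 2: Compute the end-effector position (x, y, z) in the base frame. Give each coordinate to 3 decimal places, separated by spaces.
after link 1: o_1 = (-0.5000, -0.8660, 4.0000)
after link 2: o_2 = (-2.2321, 0.1340, 4.0000)
after link 3: o_3 = (-1.7990, 0.8840, 4.5000)
after link 4: o_4 = (-2.3260, 4.6316, -0.6651)
after link 5: o_5 = (-2.4420, 4.4306, -4.2631)

-2.442 4.431 -4.263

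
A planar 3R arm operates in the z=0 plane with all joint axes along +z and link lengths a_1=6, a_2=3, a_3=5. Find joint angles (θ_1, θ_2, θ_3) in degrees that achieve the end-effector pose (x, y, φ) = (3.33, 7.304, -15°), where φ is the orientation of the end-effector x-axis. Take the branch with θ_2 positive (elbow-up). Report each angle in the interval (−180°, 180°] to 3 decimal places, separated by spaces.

89.997 30.003 -134.999

wrist centre = target − a_3·(cos φ, sin φ) = (-1.4996, 8.5981)
cos θ_2 = (76.1761−6²−3²)/(2·6·3) = 0.8660; θ_2 = 30.0025° (elbow-up)
β = atan2(8.5981,-1.4996) = 99.8937°; ψ = atan2(1.5001,8.5980) = 9.8969°
θ_1 = β − ψ = 89.9968°
θ_3 = φ − θ_1 − θ_2 = -134.9993° (wrapped to (-180°,180°])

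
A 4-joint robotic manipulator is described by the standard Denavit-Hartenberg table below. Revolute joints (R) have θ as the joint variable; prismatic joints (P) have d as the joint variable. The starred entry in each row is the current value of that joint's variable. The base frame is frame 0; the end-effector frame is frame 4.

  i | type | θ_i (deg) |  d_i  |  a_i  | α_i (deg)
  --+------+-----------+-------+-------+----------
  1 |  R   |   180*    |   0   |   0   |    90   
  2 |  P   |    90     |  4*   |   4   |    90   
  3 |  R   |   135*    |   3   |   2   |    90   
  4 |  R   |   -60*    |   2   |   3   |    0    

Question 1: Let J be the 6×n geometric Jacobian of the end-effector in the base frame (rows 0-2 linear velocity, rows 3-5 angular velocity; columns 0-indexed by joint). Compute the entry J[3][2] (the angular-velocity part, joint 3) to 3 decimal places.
-1.000

axis z_2 = (-1.0000,0.0000,-0.0000); lever o_n−o_2 = (-0.4019,3.8891,-1.0607)
cross product → J_v[:, 2] = (0.0000,-1.0607,-3.8891)
J_ω[:, 2] = z_2
entry J[3][2] = -1.0000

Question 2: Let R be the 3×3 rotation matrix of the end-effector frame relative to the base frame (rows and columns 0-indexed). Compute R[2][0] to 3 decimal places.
-0.354

End-effector x-axis (col 0 of R) = (0.8660,0.3536,-0.3536)
R[2][0] = -0.3536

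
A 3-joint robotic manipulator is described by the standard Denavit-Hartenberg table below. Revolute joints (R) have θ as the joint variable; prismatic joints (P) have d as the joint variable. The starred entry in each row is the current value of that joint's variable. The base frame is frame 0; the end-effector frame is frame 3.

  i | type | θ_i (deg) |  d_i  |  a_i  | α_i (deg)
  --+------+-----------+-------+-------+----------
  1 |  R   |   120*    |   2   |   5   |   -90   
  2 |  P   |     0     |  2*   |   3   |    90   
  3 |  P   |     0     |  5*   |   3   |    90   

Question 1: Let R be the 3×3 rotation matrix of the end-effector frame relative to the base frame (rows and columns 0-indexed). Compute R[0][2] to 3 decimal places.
0.866

End-effector z-axis (col 2 of R) = (0.8660,0.5000,0.0000)
R[0][2] = 0.8660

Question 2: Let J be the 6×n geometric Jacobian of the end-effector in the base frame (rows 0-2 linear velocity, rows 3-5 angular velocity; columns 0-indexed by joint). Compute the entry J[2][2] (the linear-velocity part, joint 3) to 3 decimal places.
1.000

prismatic axis z_2 = (0.0000,0.0000,1.0000)
J_v[:, 2] = z_2; J_ω[:, 2] = (0,0,0)
entry J[2][2] = 1.0000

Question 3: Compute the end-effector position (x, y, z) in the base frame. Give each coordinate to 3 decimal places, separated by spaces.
-7.232 8.526 7.000

after link 1: o_1 = (-2.5000, 4.3301, 2.0000)
after link 2: o_2 = (-5.7321, 5.9282, 2.0000)
after link 3: o_3 = (-7.2321, 8.5263, 7.0000)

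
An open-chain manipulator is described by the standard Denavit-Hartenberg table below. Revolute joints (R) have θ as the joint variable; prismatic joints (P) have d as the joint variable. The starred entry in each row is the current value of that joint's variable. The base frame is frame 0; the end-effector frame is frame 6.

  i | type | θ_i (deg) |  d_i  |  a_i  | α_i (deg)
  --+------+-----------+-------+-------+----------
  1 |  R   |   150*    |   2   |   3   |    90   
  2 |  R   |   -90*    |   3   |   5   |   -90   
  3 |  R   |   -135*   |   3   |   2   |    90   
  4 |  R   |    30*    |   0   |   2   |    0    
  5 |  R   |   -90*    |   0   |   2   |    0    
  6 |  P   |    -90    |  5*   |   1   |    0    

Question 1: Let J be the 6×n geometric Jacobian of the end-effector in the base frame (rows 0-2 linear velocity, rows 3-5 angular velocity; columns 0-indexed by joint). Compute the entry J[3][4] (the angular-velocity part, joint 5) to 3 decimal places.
axis z_4 = (-0.3536,-0.6124,0.7071); lever o_n−o_4 = (0.2126,-4.0958,3.6303)
cross product → J_v[:, 4] = (0.6731,1.4338,1.5783)
J_ω[:, 4] = z_4
entry J[3][4] = -0.3536

-0.354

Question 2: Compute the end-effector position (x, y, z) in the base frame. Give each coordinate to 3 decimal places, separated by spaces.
-3.030 4.288 3.269

after link 1: o_1 = (-2.5981, 1.5000, 2.0000)
after link 2: o_2 = (-1.0981, 4.0981, -3.0000)
after link 3: o_3 = (-2.9890, 6.8228, -1.5858)
after link 4: o_4 = (-3.2427, 8.3835, -0.3610)
after link 5: o_5 = (-1.3891, 8.1298, 0.3461)
after link 6: o_6 = (-3.0301, 4.2876, 3.2692)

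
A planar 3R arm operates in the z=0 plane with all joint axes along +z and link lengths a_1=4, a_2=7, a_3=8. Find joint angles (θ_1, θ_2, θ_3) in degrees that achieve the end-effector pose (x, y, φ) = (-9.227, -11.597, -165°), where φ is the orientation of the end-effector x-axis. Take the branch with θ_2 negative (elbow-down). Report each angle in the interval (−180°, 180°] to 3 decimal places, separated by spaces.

-59.999 -59.998 -45.003

wrist centre = target − a_3·(cos φ, sin φ) = (-1.4996, -9.5264)
cos θ_2 = (93.0020−4²−7²)/(2·4·7) = 0.5000; θ_2 = -59.9977° (elbow-down)
β = atan2(-9.5264,-1.4996) = -98.9457°; ψ = atan2(-6.0620,7.5002) = -38.9467°
θ_1 = β − ψ = -59.9990°
θ_3 = φ − θ_1 − θ_2 = -45.0033° (wrapped to (-180°,180°])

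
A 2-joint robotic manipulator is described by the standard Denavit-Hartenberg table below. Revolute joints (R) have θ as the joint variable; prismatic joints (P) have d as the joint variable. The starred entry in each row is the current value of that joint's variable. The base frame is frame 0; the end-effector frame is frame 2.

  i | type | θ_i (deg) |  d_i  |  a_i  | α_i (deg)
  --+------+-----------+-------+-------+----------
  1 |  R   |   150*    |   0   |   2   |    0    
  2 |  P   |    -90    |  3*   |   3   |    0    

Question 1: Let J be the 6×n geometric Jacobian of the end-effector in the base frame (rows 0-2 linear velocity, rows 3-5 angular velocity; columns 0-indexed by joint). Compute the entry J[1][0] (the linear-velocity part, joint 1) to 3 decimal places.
axis z_0 = ẑ; lever o_n−o_0 = (-0.2321,3.5981,3.0000)
cross product → J_v[:, 0] = (-3.5981,-0.2321,0.0000)
J_ω[:, 0] = z_0
entry J[1][0] = -0.2321

-0.232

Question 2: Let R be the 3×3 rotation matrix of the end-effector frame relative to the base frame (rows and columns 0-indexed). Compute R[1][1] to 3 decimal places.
0.500

End-effector y-axis (col 1 of R) = (-0.8660,0.5000,0.0000)
R[1][1] = 0.5000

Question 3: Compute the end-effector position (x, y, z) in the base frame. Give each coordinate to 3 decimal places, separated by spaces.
-0.232 3.598 3.000

after link 1: o_1 = (-1.7321, 1.0000, 0.0000)
after link 2: o_2 = (-0.2321, 3.5981, 3.0000)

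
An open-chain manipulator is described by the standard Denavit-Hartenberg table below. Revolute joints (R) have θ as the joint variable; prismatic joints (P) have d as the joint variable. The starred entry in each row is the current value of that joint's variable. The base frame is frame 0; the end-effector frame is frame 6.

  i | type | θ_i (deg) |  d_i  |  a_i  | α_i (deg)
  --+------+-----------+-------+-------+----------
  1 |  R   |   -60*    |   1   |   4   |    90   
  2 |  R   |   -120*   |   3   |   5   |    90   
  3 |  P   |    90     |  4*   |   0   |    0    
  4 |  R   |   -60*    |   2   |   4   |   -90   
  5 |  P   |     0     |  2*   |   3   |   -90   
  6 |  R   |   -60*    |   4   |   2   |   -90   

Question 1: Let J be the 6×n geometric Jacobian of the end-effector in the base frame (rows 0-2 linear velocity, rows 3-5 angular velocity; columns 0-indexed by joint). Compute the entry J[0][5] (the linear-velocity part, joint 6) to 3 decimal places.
-0.500

axis z_5 = (0.4330,-0.7500,-0.5000); lever o_n−o_5 = (0.0000,-4.0000,-2.0000)
cross product → J_v[:, 5] = (-0.5000,0.8660,-1.7321)
J_ω[:, 5] = z_5
entry J[0][5] = -0.5000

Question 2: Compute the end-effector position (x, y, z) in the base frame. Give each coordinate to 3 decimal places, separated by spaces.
-10.243 -2.723 -6.714

after link 1: o_1 = (2.0000, -3.4641, 1.0000)
after link 2: o_2 = (-1.8481, -2.7990, -3.3301)
after link 3: o_3 = (-3.5801, 0.2010, -1.3301)
after link 4: o_4 = (-7.0442, 2.2010, -3.3301)
after link 5: o_5 = (-10.2428, 1.2769, -4.7141)
after link 6: o_6 = (-10.2428, -2.7231, -6.7141)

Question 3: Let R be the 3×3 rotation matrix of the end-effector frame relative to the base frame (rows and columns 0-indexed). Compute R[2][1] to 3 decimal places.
0.500

End-effector y-axis (col 1 of R) = (-0.4330,0.7500,0.5000)
R[2][1] = 0.5000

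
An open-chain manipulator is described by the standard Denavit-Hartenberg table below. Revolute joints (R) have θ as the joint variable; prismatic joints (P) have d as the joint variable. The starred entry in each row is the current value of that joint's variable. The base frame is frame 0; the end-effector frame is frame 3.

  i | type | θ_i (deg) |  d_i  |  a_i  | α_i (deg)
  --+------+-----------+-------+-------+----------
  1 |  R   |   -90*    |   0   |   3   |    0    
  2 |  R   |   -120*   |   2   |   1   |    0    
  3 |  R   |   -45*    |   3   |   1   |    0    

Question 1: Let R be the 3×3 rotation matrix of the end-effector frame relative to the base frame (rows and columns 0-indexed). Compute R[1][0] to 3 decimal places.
End-effector x-axis (col 0 of R) = (-0.2588,0.9659,0.0000)
R[1][0] = 0.9659

0.966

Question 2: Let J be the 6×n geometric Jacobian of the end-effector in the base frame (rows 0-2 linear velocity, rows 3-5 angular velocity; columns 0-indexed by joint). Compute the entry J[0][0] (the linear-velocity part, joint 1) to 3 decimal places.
axis z_0 = ẑ; lever o_n−o_0 = (-1.1248,-1.5341,5.0000)
cross product → J_v[:, 0] = (1.5341,-1.1248,0.0000)
J_ω[:, 0] = z_0
entry J[0][0] = 1.5341

1.534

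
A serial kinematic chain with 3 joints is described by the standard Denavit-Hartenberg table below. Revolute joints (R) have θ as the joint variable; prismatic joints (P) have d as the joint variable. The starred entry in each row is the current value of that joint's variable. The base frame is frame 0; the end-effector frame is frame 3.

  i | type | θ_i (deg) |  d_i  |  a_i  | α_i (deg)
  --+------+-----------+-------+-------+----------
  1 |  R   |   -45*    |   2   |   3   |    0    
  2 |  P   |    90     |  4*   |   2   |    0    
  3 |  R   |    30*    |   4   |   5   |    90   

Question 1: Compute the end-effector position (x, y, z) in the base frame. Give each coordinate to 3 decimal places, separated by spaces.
after link 1: o_1 = (2.1213, -2.1213, 2.0000)
after link 2: o_2 = (3.5355, -0.7071, 6.0000)
after link 3: o_3 = (4.8296, 4.1225, 10.0000)

4.830 4.123 10.000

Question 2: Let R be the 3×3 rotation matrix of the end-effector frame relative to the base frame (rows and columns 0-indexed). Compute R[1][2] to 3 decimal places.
End-effector z-axis (col 2 of R) = (0.9659,-0.2588,0.0000)
R[1][2] = -0.2588

-0.259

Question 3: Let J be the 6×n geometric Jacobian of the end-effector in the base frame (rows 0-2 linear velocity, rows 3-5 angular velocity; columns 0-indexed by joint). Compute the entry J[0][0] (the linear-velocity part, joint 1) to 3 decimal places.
axis z_0 = ẑ; lever o_n−o_0 = (4.8296,4.1225,10.0000)
cross product → J_v[:, 0] = (-4.1225,4.8296,0.0000)
J_ω[:, 0] = z_0
entry J[0][0] = -4.1225

-4.123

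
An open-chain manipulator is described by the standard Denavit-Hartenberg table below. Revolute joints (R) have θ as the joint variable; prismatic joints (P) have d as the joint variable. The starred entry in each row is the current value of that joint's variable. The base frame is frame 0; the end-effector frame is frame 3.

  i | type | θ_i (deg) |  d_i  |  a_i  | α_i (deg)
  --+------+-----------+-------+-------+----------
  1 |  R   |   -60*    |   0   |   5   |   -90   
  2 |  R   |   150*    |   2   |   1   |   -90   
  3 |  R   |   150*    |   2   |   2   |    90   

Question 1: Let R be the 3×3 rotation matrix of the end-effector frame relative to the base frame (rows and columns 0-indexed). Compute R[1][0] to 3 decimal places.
End-effector x-axis (col 0 of R) = (-0.0580,-0.8995,0.4330)
R[1][0] = -0.8995

-0.900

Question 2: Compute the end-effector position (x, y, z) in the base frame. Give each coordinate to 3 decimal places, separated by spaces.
3.183 -3.513 2.098

after link 1: o_1 = (2.5000, -4.3301, 0.0000)
after link 2: o_2 = (3.7990, -2.5801, -0.5000)
after link 3: o_3 = (3.1830, -3.5131, 2.0981)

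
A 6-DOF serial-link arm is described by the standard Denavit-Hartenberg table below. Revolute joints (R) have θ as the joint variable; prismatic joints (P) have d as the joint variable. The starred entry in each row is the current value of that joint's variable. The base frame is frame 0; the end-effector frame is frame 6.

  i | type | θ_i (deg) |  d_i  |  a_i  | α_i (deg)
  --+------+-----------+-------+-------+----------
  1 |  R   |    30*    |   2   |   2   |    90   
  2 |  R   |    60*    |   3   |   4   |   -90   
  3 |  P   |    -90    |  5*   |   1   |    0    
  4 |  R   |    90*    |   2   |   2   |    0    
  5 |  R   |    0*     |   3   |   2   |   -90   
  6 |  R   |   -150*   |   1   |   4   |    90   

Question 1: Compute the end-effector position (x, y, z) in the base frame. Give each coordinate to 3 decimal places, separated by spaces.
after link 1: o_1 = (1.7321, 1.0000, 2.0000)
after link 2: o_2 = (4.9641, -0.5981, 5.4641)
after link 3: o_3 = (1.7141, -3.6292, 7.9641)
after link 4: o_4 = (1.0801, -3.9952, 10.6962)
after link 5: o_5 = (-0.3038, -4.7942, 13.9282)
after link 6: o_6 = (-3.8038, -5.6603, 11.9282)

-3.804 -5.660 11.928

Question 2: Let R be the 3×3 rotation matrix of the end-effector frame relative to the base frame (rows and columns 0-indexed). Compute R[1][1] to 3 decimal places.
0.866

End-effector y-axis (col 1 of R) = (-0.5000,0.8660,0.0000)
R[1][1] = 0.8660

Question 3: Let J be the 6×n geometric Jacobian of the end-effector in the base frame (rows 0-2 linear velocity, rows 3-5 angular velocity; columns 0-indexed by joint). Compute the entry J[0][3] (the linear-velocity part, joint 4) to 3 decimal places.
-0.701

axis z_3 = (-0.7500,-0.4330,0.5000); lever o_n−o_3 = (-5.5179,-2.0311,3.9641)
cross product → J_v[:, 3] = (-0.7010,0.2141,-0.8660)
J_ω[:, 3] = z_3
entry J[0][3] = -0.7010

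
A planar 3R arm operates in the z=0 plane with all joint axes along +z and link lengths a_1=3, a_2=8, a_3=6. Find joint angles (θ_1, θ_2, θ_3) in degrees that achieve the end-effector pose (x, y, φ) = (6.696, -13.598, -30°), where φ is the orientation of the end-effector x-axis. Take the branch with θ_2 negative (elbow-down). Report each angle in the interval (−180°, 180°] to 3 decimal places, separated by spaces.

wrist centre = target − a_3·(cos φ, sin φ) = (1.4998, -10.5980)
cos θ_2 = (114.5671−3²−8²)/(2·3·8) = 0.8660; θ_2 = -30.0049° (elbow-down)
β = atan2(-10.5980,1.4998) = -81.9449°; ψ = atan2(-4.0006,9.9279) = -21.9478°
θ_1 = β − ψ = -59.9971°
θ_3 = φ − θ_1 − θ_2 = 60.0020° (wrapped to (-180°,180°])

-59.997 -30.005 60.002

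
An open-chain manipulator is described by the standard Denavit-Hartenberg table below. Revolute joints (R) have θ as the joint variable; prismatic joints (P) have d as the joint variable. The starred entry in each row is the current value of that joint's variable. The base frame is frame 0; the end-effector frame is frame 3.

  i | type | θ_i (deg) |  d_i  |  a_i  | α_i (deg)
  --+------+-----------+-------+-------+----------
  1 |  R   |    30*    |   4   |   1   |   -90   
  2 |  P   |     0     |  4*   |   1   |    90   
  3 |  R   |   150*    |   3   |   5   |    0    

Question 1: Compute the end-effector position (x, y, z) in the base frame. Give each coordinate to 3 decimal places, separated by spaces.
-5.268 4.464 7.000

after link 1: o_1 = (0.8660, 0.5000, 4.0000)
after link 2: o_2 = (-0.2679, 4.4641, 4.0000)
after link 3: o_3 = (-5.2679, 4.4641, 7.0000)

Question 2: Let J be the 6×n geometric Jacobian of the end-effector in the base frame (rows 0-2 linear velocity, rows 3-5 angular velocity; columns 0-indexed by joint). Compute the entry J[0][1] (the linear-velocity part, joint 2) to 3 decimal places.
prismatic axis z_1 = (-0.5000,0.8660,0.0000)
J_v[:, 1] = z_1; J_ω[:, 1] = (0,0,0)
entry J[0][1] = -0.5000

-0.500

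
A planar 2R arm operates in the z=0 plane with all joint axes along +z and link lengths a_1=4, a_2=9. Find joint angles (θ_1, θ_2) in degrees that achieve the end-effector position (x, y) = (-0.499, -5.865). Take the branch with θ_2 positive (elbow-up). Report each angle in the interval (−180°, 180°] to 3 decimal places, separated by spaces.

135.003 149.998

cos θ_2 = (34.6472−4²−9²)/(2·4·9) = -0.8660; θ_2 = 149.9983° (elbow-up)
β = atan2(-5.8650,-0.4990) = -94.8631°; ψ = atan2(4.5002,-3.7941) = 130.1339°
θ_1 = β − ψ = -224.9970°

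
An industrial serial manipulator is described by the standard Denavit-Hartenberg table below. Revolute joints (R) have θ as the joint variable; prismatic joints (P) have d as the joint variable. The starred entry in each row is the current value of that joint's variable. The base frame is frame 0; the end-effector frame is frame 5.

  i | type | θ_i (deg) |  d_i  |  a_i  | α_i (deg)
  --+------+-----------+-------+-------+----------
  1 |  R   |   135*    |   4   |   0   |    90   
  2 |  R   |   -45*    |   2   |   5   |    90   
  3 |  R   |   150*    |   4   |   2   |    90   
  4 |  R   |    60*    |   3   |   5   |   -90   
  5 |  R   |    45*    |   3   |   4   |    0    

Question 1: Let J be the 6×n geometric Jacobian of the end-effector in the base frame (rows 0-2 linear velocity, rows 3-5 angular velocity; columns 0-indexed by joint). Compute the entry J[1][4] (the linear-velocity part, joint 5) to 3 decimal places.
axis z_4 = (-0.4312,-0.1812,-0.8839); lever o_n−o_4 = (0.0186,-4.3198,-2.5177)
cross product → J_v[:, 4] = (-3.3621,-1.1020,1.8660)
J_ω[:, 4] = z_4
entry J[1][4] = -1.1020

-1.102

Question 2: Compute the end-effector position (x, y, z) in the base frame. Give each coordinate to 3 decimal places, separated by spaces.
7.725 -2.341 -6.248

after link 1: o_1 = (0.0000, 0.0000, 4.0000)
after link 2: o_2 = (-1.0858, 3.9142, 0.4645)
after link 3: o_3 = (2.4873, 1.7553, -1.1392)
after link 4: o_4 = (7.7059, 1.9787, -3.7308)
after link 5: o_5 = (7.7246, -2.3411, -6.2485)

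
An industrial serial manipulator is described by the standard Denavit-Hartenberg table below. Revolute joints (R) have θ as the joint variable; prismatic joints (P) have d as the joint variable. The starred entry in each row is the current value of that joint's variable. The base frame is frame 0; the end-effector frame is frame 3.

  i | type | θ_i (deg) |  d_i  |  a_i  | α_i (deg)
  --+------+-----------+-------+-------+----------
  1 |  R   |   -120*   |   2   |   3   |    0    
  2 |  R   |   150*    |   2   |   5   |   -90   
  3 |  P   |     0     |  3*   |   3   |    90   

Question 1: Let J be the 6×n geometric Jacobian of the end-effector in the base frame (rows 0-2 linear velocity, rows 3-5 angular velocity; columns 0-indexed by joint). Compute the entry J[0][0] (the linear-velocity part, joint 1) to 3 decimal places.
axis z_0 = ẑ; lever o_n−o_0 = (3.9282,4.0000,4.0000)
cross product → J_v[:, 0] = (-4.0000,3.9282,0.0000)
J_ω[:, 0] = z_0
entry J[0][0] = -4.0000

-4.000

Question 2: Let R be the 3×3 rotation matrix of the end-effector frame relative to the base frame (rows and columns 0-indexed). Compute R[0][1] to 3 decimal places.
-0.500

End-effector y-axis (col 1 of R) = (-0.5000,0.8660,0.0000)
R[0][1] = -0.5000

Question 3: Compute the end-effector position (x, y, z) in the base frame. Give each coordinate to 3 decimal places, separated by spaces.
3.928 4.000 4.000

after link 1: o_1 = (-1.5000, -2.5981, 2.0000)
after link 2: o_2 = (2.8301, -0.0981, 4.0000)
after link 3: o_3 = (3.9282, 4.0000, 4.0000)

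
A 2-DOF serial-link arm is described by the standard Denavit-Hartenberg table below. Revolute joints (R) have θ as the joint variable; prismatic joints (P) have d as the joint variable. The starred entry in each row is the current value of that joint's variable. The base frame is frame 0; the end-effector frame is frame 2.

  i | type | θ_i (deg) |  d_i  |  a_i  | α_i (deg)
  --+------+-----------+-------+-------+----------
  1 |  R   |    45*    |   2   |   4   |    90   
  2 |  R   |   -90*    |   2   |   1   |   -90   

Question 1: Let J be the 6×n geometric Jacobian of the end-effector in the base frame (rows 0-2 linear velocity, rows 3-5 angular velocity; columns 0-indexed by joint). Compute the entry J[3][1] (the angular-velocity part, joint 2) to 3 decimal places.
0.707

axis z_1 = (0.7071,-0.7071,0.0000); lever o_n−o_1 = (1.4142,-1.4142,-1.0000)
cross product → J_v[:, 1] = (0.7071,0.7071,0.0000)
J_ω[:, 1] = z_1
entry J[3][1] = 0.7071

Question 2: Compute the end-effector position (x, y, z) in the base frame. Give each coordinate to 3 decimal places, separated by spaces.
4.243 1.414 1.000

after link 1: o_1 = (2.8284, 2.8284, 2.0000)
after link 2: o_2 = (4.2426, 1.4142, 1.0000)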